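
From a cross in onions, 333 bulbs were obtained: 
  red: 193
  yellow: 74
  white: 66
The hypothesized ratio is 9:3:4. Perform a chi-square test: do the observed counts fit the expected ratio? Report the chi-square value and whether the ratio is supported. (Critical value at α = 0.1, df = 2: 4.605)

Total ratio parts = 16. Expected numbers out of 333:
  red: 333 × 9/16 = 187.3125
  yellow: 333 × 3/16 = 62.4375
  white: 333 × 4/16 = 83.25
χ² = Σ (O − E)² / E
  red: (193 − 187.3125)² / 187.3125 = 0.1727
  yellow: (74 − 62.4375)² / 62.4375 = 2.1412
  white: (66 − 83.25)² / 83.25 = 3.5743
χ² = 0.1727 + 2.1412 + 3.5743 = 5.8882 ≈ 5.888
Degrees of freedom = 3 − 1 = 2; critical value at α = 0.1 is 4.605.
Since 5.888 > 4.605, we reject the null hypothesis — the data do not fit the 9:3:4 ratio.

5.888; not consistent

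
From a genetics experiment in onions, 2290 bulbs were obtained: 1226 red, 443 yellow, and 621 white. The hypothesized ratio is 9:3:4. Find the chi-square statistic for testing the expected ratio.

7.537

The 9:3:4 ratio has 16 parts, so with N = 2290 the expected counts are:
  red: 2290 × 9/16 = 1288.125
  yellow: 2290 × 3/16 = 429.375
  white: 2290 × 4/16 = 572.5
χ² = Σ (O − E)² / E
  red: (1226 − 1288.125)² / 1288.125 = 2.9962
  yellow: (443 − 429.375)² / 429.375 = 0.4324
  white: (621 − 572.5)² / 572.5 = 4.1087
χ² = 2.9962 + 0.4324 + 4.1087 = 7.5373 ≈ 7.537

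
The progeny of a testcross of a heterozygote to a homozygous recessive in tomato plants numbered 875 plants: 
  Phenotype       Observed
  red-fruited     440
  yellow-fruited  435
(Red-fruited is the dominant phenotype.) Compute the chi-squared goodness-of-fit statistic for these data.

A testcross of a heterozygote (Aa × aa) gives a 1:1 phenotypic ratio.
Total ratio parts = 2. Expected numbers out of 875:
  red-fruited: 875 × 1/2 = 437.5
  yellow-fruited: 875 × 1/2 = 437.5
χ² = Σ (O − E)² / E
  red-fruited: (440 − 437.5)² / 437.5 = 0.0143
  yellow-fruited: (435 − 437.5)² / 437.5 = 0.0143
χ² = 0.0143 + 0.0143 = 0.0286 ≈ 0.029

0.029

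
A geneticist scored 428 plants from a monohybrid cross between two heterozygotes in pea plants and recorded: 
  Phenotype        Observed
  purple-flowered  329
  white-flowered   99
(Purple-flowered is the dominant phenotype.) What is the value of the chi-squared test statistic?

For a monohybrid cross between heterozygotes with complete dominance, the expected phenotypic ratio is 3:1.
Total ratio parts = 4. Expected numbers out of 428:
  purple-flowered: 428 × 3/4 = 321
  white-flowered: 428 × 1/4 = 107
χ² = Σ (O − E)² / E
  purple-flowered: (329 − 321)² / 321 = 0.1994
  white-flowered: (99 − 107)² / 107 = 0.5981
χ² = 0.1994 + 0.5981 = 0.7975 ≈ 0.798

0.798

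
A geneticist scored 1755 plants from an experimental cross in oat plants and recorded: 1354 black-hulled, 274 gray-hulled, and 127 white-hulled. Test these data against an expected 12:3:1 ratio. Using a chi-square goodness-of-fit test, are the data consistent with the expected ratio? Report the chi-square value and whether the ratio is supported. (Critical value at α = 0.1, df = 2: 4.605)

Under the 12:3:1 hypothesis (Σ ratio = 16, N = 1755):
  black-hulled: 1755 × 12/16 = 1316.25
  gray-hulled: 1755 × 3/16 = 329.0625
  white-hulled: 1755 × 1/16 = 109.6875
χ² = Σ (O − E)² / E
  black-hulled: (1354 − 1316.25)² / 1316.25 = 1.0827
  gray-hulled: (274 − 329.0625)² / 329.0625 = 9.2137
  white-hulled: (127 − 109.6875)² / 109.6875 = 2.7325
χ² = 1.0827 + 9.2137 + 2.7325 = 13.0289 ≈ 13.029
Degrees of freedom = 3 − 1 = 2; critical value at α = 0.1 is 4.605.
Since 13.029 > 4.605, we reject the null hypothesis — the data do not fit the 12:3:1 ratio.

13.029; not consistent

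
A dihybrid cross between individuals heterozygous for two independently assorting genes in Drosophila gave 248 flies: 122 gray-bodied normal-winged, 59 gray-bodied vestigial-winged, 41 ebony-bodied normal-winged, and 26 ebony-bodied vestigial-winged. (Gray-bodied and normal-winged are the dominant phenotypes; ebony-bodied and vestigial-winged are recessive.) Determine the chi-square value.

A dihybrid F₂ with independent assortment and complete dominance at both loci gives a 9:3:3:1 phenotypic ratio.
Total ratio parts = 16. Expected numbers out of 248:
  gray-bodied normal-winged: 248 × 9/16 = 139.5
  gray-bodied vestigial-winged: 248 × 3/16 = 46.5
  ebony-bodied normal-winged: 248 × 3/16 = 46.5
  ebony-bodied vestigial-winged: 248 × 1/16 = 15.5
χ² = Σ (O − E)² / E
  gray-bodied normal-winged: (122 − 139.5)² / 139.5 = 2.1953
  gray-bodied vestigial-winged: (59 − 46.5)² / 46.5 = 3.3602
  ebony-bodied normal-winged: (41 − 46.5)² / 46.5 = 0.6505
  ebony-bodied vestigial-winged: (26 − 15.5)² / 15.5 = 7.1129
χ² = 2.1953 + 3.3602 + 0.6505 + 7.1129 = 13.3189 ≈ 13.319

13.319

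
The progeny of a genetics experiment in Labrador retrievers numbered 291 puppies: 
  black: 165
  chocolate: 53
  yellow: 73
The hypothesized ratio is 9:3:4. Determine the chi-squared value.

0.056

Total ratio parts = 16. Expected numbers out of 291:
  black: 291 × 9/16 = 163.6875
  chocolate: 291 × 3/16 = 54.5625
  yellow: 291 × 4/16 = 72.75
χ² = Σ (O − E)² / E
  black: (165 − 163.6875)² / 163.6875 = 0.0105
  chocolate: (53 − 54.5625)² / 54.5625 = 0.0447
  yellow: (73 − 72.75)² / 72.75 = 0.0009
χ² = 0.0105 + 0.0447 + 0.0009 = 0.0561 ≈ 0.056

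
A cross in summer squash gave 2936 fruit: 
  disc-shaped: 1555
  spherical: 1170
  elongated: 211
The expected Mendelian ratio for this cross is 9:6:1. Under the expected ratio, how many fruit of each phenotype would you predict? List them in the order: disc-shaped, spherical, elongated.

1651.5, 1101, 183.5

Expected counts for N = 2936 under a 9:6:1 ratio (total parts = 16):
  disc-shaped: 2936 × 9/16 = 1651.5
  spherical: 2936 × 6/16 = 1101
  elongated: 2936 × 1/16 = 183.5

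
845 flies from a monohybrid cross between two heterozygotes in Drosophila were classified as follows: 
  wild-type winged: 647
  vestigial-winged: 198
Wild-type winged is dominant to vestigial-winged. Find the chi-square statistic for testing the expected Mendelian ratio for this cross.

For a monohybrid cross between heterozygotes with complete dominance, the expected phenotypic ratio is 3:1.
The 3:1 ratio has 4 parts, so with N = 845 the expected counts are:
  wild-type winged: 845 × 3/4 = 633.75
  vestigial-winged: 845 × 1/4 = 211.25
χ² = Σ (O − E)² / E
  wild-type winged: (647 − 633.75)² / 633.75 = 0.2770
  vestigial-winged: (198 − 211.25)² / 211.25 = 0.8311
χ² = 0.2770 + 0.8311 = 1.1081 ≈ 1.108

1.108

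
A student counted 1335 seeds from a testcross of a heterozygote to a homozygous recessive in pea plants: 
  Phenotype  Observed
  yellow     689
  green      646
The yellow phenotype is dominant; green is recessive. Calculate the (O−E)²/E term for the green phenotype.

A testcross of a heterozygote (Aa × aa) gives a 1:1 phenotypic ratio.
Expected counts for N = 1335 under a 1:1 ratio (total parts = 2):
  yellow: 1335 × 1/2 = 667.5
  green: 1335 × 1/2 = 667.5
Contribution of green: (646 − 667.5)² / 667.5 = 0.6925

0.693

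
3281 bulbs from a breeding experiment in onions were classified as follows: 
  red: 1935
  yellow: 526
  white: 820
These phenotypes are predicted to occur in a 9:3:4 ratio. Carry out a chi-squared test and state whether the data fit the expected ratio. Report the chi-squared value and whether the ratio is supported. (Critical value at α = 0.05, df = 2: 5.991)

17.264; not consistent

Expected counts for N = 3281 under a 9:3:4 ratio (total parts = 16):
  red: 3281 × 9/16 = 1845.5625
  yellow: 3281 × 3/16 = 615.1875
  white: 3281 × 4/16 = 820.25
χ² = Σ (O − E)² / E
  red: (1935 − 1845.5625)² / 1845.5625 = 4.3342
  yellow: (526 − 615.1875)² / 615.1875 = 12.9301
  white: (820 − 820.25)² / 820.25 = 0.0001
χ² = 4.3342 + 12.9301 + 0.0001 = 17.2644 ≈ 17.264
Degrees of freedom = 3 − 1 = 2; critical value at α = 0.05 is 5.991.
Since 17.264 > 5.991, we reject the null hypothesis — the data do not fit the 9:3:4 ratio.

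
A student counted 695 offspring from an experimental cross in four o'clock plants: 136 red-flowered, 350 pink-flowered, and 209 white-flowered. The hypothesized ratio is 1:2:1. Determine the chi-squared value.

15.371

Under the 1:2:1 hypothesis (Σ ratio = 4, N = 695):
  red-flowered: 695 × 1/4 = 173.75
  pink-flowered: 695 × 2/4 = 347.5
  white-flowered: 695 × 1/4 = 173.75
χ² = Σ (O − E)² / E
  red-flowered: (136 − 173.75)² / 173.75 = 8.2018
  pink-flowered: (350 − 347.5)² / 347.5 = 0.0180
  white-flowered: (209 − 173.75)² / 173.75 = 7.1514
χ² = 8.2018 + 0.0180 + 7.1514 = 15.3712 ≈ 15.371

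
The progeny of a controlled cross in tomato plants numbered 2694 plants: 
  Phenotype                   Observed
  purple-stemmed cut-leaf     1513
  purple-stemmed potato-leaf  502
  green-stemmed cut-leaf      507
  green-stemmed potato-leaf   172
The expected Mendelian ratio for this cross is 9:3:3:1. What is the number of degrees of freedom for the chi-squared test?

A goodness-of-fit test with 4 phenotype classes has df = 4 − 1 = 3.

3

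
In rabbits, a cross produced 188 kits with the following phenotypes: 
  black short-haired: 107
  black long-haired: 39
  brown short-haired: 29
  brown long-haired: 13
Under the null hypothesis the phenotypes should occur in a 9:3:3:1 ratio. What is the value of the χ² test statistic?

1.655

Total ratio parts = 16. Expected numbers out of 188:
  black short-haired: 188 × 9/16 = 105.75
  black long-haired: 188 × 3/16 = 35.25
  brown short-haired: 188 × 3/16 = 35.25
  brown long-haired: 188 × 1/16 = 11.75
χ² = Σ (O − E)² / E
  black short-haired: (107 − 105.75)² / 105.75 = 0.0148
  black long-haired: (39 − 35.25)² / 35.25 = 0.3989
  brown short-haired: (29 − 35.25)² / 35.25 = 1.1082
  brown long-haired: (13 − 11.75)² / 11.75 = 0.1330
χ² = 0.0148 + 0.3989 + 1.1082 + 0.1330 = 1.6549 ≈ 1.655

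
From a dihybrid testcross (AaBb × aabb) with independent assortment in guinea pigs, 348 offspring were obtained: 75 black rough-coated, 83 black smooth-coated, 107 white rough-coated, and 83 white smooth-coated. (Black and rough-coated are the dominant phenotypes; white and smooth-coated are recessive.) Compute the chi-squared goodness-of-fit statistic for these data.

6.621

A dihybrid testcross with independent assortment gives a 1:1:1:1 ratio.
Under the 1:1:1:1 hypothesis (Σ ratio = 4, N = 348):
  black rough-coated: 348 × 1/4 = 87
  black smooth-coated: 348 × 1/4 = 87
  white rough-coated: 348 × 1/4 = 87
  white smooth-coated: 348 × 1/4 = 87
χ² = Σ (O − E)² / E
  black rough-coated: (75 − 87)² / 87 = 1.6552
  black smooth-coated: (83 − 87)² / 87 = 0.1839
  white rough-coated: (107 − 87)² / 87 = 4.5977
  white smooth-coated: (83 − 87)² / 87 = 0.1839
χ² = 1.6552 + 0.1839 + 4.5977 + 0.1839 = 6.6207 ≈ 6.621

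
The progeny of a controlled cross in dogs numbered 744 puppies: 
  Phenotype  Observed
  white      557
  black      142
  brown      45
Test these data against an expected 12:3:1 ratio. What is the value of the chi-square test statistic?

Under the 12:3:1 hypothesis (Σ ratio = 16, N = 744):
  white: 744 × 12/16 = 558
  black: 744 × 3/16 = 139.5
  brown: 744 × 1/16 = 46.5
χ² = Σ (O − E)² / E
  white: (557 − 558)² / 558 = 0.0018
  black: (142 − 139.5)² / 139.5 = 0.0448
  brown: (45 − 46.5)² / 46.5 = 0.0484
χ² = 0.0018 + 0.0448 + 0.0484 = 0.095

0.095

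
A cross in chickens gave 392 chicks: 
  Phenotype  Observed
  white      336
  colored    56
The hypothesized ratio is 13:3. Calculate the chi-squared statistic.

Under the 13:3 hypothesis (Σ ratio = 16, N = 392):
  white: 392 × 13/16 = 318.5
  colored: 392 × 3/16 = 73.5
χ² = Σ (O − E)² / E
  white: (336 − 318.5)² / 318.5 = 0.9615
  colored: (56 − 73.5)² / 73.5 = 4.1667
χ² = 0.9615 + 4.1667 = 5.1282 ≈ 5.128

5.128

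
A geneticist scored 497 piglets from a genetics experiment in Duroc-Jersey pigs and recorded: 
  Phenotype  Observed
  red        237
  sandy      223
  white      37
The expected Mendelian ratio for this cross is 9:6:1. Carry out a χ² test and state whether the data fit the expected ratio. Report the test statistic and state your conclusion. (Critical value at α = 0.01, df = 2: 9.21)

Under the 9:6:1 hypothesis (Σ ratio = 16, N = 497):
  red: 497 × 9/16 = 279.5625
  sandy: 497 × 6/16 = 186.375
  white: 497 × 1/16 = 31.0625
χ² = Σ (O − E)² / E
  red: (237 − 279.5625)² / 279.5625 = 6.4800
  sandy: (223 − 186.375)² / 186.375 = 7.1973
  white: (37 − 31.0625)² / 31.0625 = 1.1349
χ² = 6.4800 + 7.1973 + 1.1349 = 14.8122 ≈ 14.812
Degrees of freedom = 3 − 1 = 2; critical value at α = 0.01 is 9.21.
Since 14.812 > 9.21, we reject the null hypothesis — the data do not fit the 9:6:1 ratio.

14.812; not consistent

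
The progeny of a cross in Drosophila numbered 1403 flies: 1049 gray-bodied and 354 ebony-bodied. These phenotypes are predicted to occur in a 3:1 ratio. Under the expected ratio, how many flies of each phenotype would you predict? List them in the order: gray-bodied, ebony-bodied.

1052.25, 350.75

Under the 3:1 hypothesis (Σ ratio = 4, N = 1403):
  gray-bodied: 1403 × 3/4 = 1052.25
  ebony-bodied: 1403 × 1/4 = 350.75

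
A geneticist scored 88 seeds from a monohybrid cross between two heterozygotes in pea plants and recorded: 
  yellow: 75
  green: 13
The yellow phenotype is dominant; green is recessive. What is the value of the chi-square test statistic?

For a monohybrid cross between heterozygotes with complete dominance, the expected phenotypic ratio is 3:1.
The 3:1 ratio has 4 parts, so with N = 88 the expected counts are:
  yellow: 88 × 3/4 = 66
  green: 88 × 1/4 = 22
χ² = Σ (O − E)² / E
  yellow: (75 − 66)² / 66 = 1.2273
  green: (13 − 22)² / 22 = 3.6818
χ² = 1.2273 + 3.6818 = 4.9091 ≈ 4.909

4.909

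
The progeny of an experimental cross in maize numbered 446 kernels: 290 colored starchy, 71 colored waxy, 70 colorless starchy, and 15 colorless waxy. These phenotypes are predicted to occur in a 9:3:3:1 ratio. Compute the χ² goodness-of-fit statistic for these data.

Under the 9:3:3:1 hypothesis (Σ ratio = 16, N = 446):
  colored starchy: 446 × 9/16 = 250.875
  colored waxy: 446 × 3/16 = 83.625
  colorless starchy: 446 × 3/16 = 83.625
  colorless waxy: 446 × 1/16 = 27.875
χ² = Σ (O − E)² / E
  colored starchy: (290 − 250.875)² / 250.875 = 6.1017
  colored waxy: (71 − 83.625)² / 83.625 = 1.9060
  colorless starchy: (70 − 83.625)² / 83.625 = 2.2199
  colorless waxy: (15 − 27.875)² / 27.875 = 5.9467
χ² = 6.1017 + 1.9060 + 2.2199 + 5.9467 = 16.1743 ≈ 16.174

16.174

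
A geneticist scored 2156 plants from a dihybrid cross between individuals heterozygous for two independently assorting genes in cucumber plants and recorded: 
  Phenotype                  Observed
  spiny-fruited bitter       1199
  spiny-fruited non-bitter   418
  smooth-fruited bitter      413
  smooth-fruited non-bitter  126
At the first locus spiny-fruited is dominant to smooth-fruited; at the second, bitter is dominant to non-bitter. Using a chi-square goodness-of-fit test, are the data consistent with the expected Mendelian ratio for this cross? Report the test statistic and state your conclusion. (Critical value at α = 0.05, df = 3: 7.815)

1.381; consistent

A dihybrid F₂ with independent assortment and complete dominance at both loci gives a 9:3:3:1 phenotypic ratio.
Total ratio parts = 16. Expected numbers out of 2156:
  spiny-fruited bitter: 2156 × 9/16 = 1212.75
  spiny-fruited non-bitter: 2156 × 3/16 = 404.25
  smooth-fruited bitter: 2156 × 3/16 = 404.25
  smooth-fruited non-bitter: 2156 × 1/16 = 134.75
χ² = Σ (O − E)² / E
  spiny-fruited bitter: (1199 − 1212.75)² / 1212.75 = 0.1559
  spiny-fruited non-bitter: (418 − 404.25)² / 404.25 = 0.4677
  smooth-fruited bitter: (413 − 404.25)² / 404.25 = 0.1894
  smooth-fruited non-bitter: (126 − 134.75)² / 134.75 = 0.5682
χ² = 0.1559 + 0.4677 + 0.1894 + 0.5682 = 1.3812 ≈ 1.381
Degrees of freedom = 4 − 1 = 3; critical value at α = 0.05 is 7.815.
Since 1.381 < 7.815, we fail to reject the null hypothesis — the data are consistent with the 9:3:3:1 ratio.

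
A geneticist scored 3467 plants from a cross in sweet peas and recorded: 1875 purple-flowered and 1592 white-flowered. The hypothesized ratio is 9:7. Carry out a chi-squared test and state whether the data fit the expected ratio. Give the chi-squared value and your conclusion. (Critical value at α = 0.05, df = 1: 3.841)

Expected counts for N = 3467 under a 9:7 ratio (total parts = 16):
  purple-flowered: 3467 × 9/16 = 1950.1875
  white-flowered: 3467 × 7/16 = 1516.8125
χ² = Σ (O − E)² / E
  purple-flowered: (1875 − 1950.1875)² / 1950.1875 = 2.8988
  white-flowered: (1592 − 1516.8125)² / 1516.8125 = 3.7270
χ² = 2.8988 + 3.7270 = 6.6258 ≈ 6.626
Degrees of freedom = 2 − 1 = 1; critical value at α = 0.05 is 3.841.
Since 6.626 > 3.841, we reject the null hypothesis — the data do not fit the 9:7 ratio.

6.626; not consistent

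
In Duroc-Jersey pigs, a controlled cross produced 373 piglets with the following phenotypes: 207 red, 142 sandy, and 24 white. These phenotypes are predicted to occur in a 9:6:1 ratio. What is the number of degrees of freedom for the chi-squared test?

2

A goodness-of-fit test with 3 phenotype classes has df = 3 − 1 = 2.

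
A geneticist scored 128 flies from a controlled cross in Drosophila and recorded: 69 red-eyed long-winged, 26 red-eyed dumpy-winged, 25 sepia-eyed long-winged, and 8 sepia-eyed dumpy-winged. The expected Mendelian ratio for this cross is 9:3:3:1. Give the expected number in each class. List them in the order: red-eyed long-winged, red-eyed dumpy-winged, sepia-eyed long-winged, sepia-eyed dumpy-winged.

72, 24, 24, 8

The 9:3:3:1 ratio has 16 parts, so with N = 128 the expected counts are:
  red-eyed long-winged: 128 × 9/16 = 72
  red-eyed dumpy-winged: 128 × 3/16 = 24
  sepia-eyed long-winged: 128 × 3/16 = 24
  sepia-eyed dumpy-winged: 128 × 1/16 = 8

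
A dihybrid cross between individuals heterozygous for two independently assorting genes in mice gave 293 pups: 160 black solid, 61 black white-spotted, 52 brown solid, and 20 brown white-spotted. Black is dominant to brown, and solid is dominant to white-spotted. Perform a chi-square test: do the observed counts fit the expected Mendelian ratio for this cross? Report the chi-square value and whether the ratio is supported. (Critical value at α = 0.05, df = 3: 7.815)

A dihybrid F₂ with independent assortment and complete dominance at both loci gives a 9:3:3:1 phenotypic ratio.
The 9:3:3:1 ratio has 16 parts, so with N = 293 the expected counts are:
  black solid: 293 × 9/16 = 164.8125
  black white-spotted: 293 × 3/16 = 54.9375
  brown solid: 293 × 3/16 = 54.9375
  brown white-spotted: 293 × 1/16 = 18.3125
χ² = Σ (O − E)² / E
  black solid: (160 − 164.8125)² / 164.8125 = 0.1405
  black white-spotted: (61 − 54.9375)² / 54.9375 = 0.6690
  brown solid: (52 − 54.9375)² / 54.9375 = 0.1571
  brown white-spotted: (20 − 18.3125)² / 18.3125 = 0.1555
χ² = 0.1405 + 0.6690 + 0.1571 + 0.1555 = 1.1221 ≈ 1.122
Degrees of freedom = 4 − 1 = 3; critical value at α = 0.05 is 7.815.
Since 1.122 < 7.815, we fail to reject the null hypothesis — the data are consistent with the 9:3:3:1 ratio.

1.122; consistent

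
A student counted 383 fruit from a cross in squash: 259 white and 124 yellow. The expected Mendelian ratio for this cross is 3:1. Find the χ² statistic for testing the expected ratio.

11.113

The 3:1 ratio has 4 parts, so with N = 383 the expected counts are:
  white: 383 × 3/4 = 287.25
  yellow: 383 × 1/4 = 95.75
χ² = Σ (O − E)² / E
  white: (259 − 287.25)² / 287.25 = 2.7783
  yellow: (124 − 95.75)² / 95.75 = 8.3349
χ² = 2.7783 + 8.3349 = 11.1132 ≈ 11.113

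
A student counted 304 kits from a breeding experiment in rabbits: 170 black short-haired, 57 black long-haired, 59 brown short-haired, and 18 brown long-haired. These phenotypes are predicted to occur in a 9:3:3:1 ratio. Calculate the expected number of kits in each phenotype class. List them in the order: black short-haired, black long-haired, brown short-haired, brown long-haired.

Total ratio parts = 16. Expected numbers out of 304:
  black short-haired: 304 × 9/16 = 171
  black long-haired: 304 × 3/16 = 57
  brown short-haired: 304 × 3/16 = 57
  brown long-haired: 304 × 1/16 = 19

171, 57, 57, 19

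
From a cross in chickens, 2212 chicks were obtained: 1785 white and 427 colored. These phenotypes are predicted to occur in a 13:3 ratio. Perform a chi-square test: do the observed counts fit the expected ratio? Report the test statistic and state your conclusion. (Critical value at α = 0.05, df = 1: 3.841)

Total ratio parts = 16. Expected numbers out of 2212:
  white: 2212 × 13/16 = 1797.25
  colored: 2212 × 3/16 = 414.75
χ² = Σ (O − E)² / E
  white: (1785 − 1797.25)² / 1797.25 = 0.0835
  colored: (427 − 414.75)² / 414.75 = 0.3618
χ² = 0.0835 + 0.3618 = 0.4453 ≈ 0.445
Degrees of freedom = 2 − 1 = 1; critical value at α = 0.05 is 3.841.
Since 0.445 < 3.841, we fail to reject the null hypothesis — the data are consistent with the 13:3 ratio.

0.445; consistent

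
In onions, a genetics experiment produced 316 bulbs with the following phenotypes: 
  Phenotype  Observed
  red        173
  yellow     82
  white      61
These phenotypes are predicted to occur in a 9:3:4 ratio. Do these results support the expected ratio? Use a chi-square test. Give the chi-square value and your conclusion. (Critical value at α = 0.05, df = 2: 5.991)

12.963; not consistent

Expected counts for N = 316 under a 9:3:4 ratio (total parts = 16):
  red: 316 × 9/16 = 177.75
  yellow: 316 × 3/16 = 59.25
  white: 316 × 4/16 = 79
χ² = Σ (O − E)² / E
  red: (173 − 177.75)² / 177.75 = 0.1269
  yellow: (82 − 59.25)² / 59.25 = 8.7352
  white: (61 − 79)² / 79 = 4.1013
χ² = 0.1269 + 8.7352 + 4.1013 = 12.9634 ≈ 12.963
Degrees of freedom = 3 − 1 = 2; critical value at α = 0.05 is 5.991.
Since 12.963 > 5.991, we reject the null hypothesis — the data do not fit the 9:3:4 ratio.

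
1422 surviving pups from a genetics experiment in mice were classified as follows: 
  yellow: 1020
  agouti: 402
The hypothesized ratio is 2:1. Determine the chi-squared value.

Expected counts for N = 1422 under a 2:1 ratio (total parts = 3):
  yellow: 1422 × 2/3 = 948
  agouti: 1422 × 1/3 = 474
χ² = Σ (O − E)² / E
  yellow: (1020 − 948)² / 948 = 5.4684
  agouti: (402 − 474)² / 474 = 10.9367
χ² = 5.4684 + 10.9367 = 16.4051 ≈ 16.405

16.405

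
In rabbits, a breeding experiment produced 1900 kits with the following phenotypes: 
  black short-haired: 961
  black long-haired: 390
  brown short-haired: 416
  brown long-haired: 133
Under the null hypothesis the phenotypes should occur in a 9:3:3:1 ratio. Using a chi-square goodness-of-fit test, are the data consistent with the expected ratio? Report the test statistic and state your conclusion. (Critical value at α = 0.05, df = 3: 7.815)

Expected counts for N = 1900 under a 9:3:3:1 ratio (total parts = 16):
  black short-haired: 1900 × 9/16 = 1068.75
  black long-haired: 1900 × 3/16 = 356.25
  brown short-haired: 1900 × 3/16 = 356.25
  brown long-haired: 1900 × 1/16 = 118.75
χ² = Σ (O − E)² / E
  black short-haired: (961 − 1068.75)² / 1068.75 = 10.8632
  black long-haired: (390 − 356.25)² / 356.25 = 3.1974
  brown short-haired: (416 − 356.25)² / 356.25 = 10.0212
  brown long-haired: (133 − 118.75)² / 118.75 = 1.7100
χ² = 10.8632 + 3.1974 + 10.0212 + 1.7100 = 25.7918 ≈ 25.792
Degrees of freedom = 4 − 1 = 3; critical value at α = 0.05 is 7.815.
Since 25.792 > 7.815, we reject the null hypothesis — the data do not fit the 9:3:3:1 ratio.

25.792; not consistent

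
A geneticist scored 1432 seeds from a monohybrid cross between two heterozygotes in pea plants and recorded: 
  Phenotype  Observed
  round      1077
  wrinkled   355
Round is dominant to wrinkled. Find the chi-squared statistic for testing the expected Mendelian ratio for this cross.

For a monohybrid cross between heterozygotes with complete dominance, the expected phenotypic ratio is 3:1.
Expected counts for N = 1432 under a 3:1 ratio (total parts = 4):
  round: 1432 × 3/4 = 1074
  wrinkled: 1432 × 1/4 = 358
χ² = Σ (O − E)² / E
  round: (1077 − 1074)² / 1074 = 0.0084
  wrinkled: (355 − 358)² / 358 = 0.0251
χ² = 0.0084 + 0.0251 = 0.0335 ≈ 0.034

0.034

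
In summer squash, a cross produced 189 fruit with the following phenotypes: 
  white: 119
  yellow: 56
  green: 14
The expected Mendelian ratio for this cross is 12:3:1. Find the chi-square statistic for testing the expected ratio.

Expected counts for N = 189 under a 12:3:1 ratio (total parts = 16):
  white: 189 × 12/16 = 141.75
  yellow: 189 × 3/16 = 35.4375
  green: 189 × 1/16 = 11.8125
χ² = Σ (O − E)² / E
  white: (119 − 141.75)² / 141.75 = 3.6512
  yellow: (56 − 35.4375)² / 35.4375 = 11.9313
  green: (14 − 11.8125)² / 11.8125 = 0.4051
χ² = 3.6512 + 11.9313 + 0.4051 = 15.9876 ≈ 15.988

15.988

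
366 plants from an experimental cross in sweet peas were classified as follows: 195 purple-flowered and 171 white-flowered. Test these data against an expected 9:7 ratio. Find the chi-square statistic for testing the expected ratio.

The 9:7 ratio has 16 parts, so with N = 366 the expected counts are:
  purple-flowered: 366 × 9/16 = 205.875
  white-flowered: 366 × 7/16 = 160.125
χ² = Σ (O − E)² / E
  purple-flowered: (195 − 205.875)² / 205.875 = 0.5745
  white-flowered: (171 − 160.125)² / 160.125 = 0.7386
χ² = 0.5745 + 0.7386 = 1.3131 ≈ 1.313

1.313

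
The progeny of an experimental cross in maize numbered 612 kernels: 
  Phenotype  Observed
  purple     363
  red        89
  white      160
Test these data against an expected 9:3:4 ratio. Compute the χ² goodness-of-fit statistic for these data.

Under the 9:3:4 hypothesis (Σ ratio = 16, N = 612):
  purple: 612 × 9/16 = 344.25
  red: 612 × 3/16 = 114.75
  white: 612 × 4/16 = 153
χ² = Σ (O − E)² / E
  purple: (363 − 344.25)² / 344.25 = 1.0212
  red: (89 − 114.75)² / 114.75 = 5.7783
  white: (160 − 153)² / 153 = 0.3203
χ² = 1.0212 + 5.7783 + 0.3203 = 7.1198 ≈ 7.120

7.120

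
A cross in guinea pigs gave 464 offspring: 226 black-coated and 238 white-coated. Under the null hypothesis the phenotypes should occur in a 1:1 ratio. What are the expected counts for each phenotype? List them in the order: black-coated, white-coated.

The 1:1 ratio has 2 parts, so with N = 464 the expected counts are:
  black-coated: 464 × 1/2 = 232
  white-coated: 464 × 1/2 = 232

232, 232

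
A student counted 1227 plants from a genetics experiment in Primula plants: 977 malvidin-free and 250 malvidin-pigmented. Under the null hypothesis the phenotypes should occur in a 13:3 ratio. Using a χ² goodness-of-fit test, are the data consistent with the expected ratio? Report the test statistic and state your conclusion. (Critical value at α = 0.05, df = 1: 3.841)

Total ratio parts = 16. Expected numbers out of 1227:
  malvidin-free: 1227 × 13/16 = 996.9375
  malvidin-pigmented: 1227 × 3/16 = 230.0625
χ² = Σ (O − E)² / E
  malvidin-free: (977 − 996.9375)² / 996.9375 = 0.3987
  malvidin-pigmented: (250 − 230.0625)² / 230.0625 = 1.7278
χ² = 0.3987 + 1.7278 = 2.1265 ≈ 2.127
Degrees of freedom = 2 − 1 = 1; critical value at α = 0.05 is 3.841.
Since 2.127 < 3.841, we fail to reject the null hypothesis — the data are consistent with the 13:3 ratio.

2.127; consistent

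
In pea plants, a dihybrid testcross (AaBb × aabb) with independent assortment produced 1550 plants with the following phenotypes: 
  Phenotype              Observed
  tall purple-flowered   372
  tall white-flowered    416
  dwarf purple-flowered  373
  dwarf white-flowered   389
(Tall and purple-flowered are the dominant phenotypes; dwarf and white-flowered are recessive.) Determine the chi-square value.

A dihybrid testcross with independent assortment gives a 1:1:1:1 ratio.
The 1:1:1:1 ratio has 4 parts, so with N = 1550 the expected counts are:
  tall purple-flowered: 1550 × 1/4 = 387.5
  tall white-flowered: 1550 × 1/4 = 387.5
  dwarf purple-flowered: 1550 × 1/4 = 387.5
  dwarf white-flowered: 1550 × 1/4 = 387.5
χ² = Σ (O − E)² / E
  tall purple-flowered: (372 − 387.5)² / 387.5 = 0.6200
  tall white-flowered: (416 − 387.5)² / 387.5 = 2.0961
  dwarf purple-flowered: (373 − 387.5)² / 387.5 = 0.5426
  dwarf white-flowered: (389 − 387.5)² / 387.5 = 0.0058
χ² = 0.6200 + 2.0961 + 0.5426 + 0.0058 = 3.2645 ≈ 3.265

3.265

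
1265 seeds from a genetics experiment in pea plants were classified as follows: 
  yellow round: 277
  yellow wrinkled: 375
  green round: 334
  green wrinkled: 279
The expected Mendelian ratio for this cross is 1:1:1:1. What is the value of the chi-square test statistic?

Expected counts for N = 1265 under a 1:1:1:1 ratio (total parts = 4):
  yellow round: 1265 × 1/4 = 316.25
  yellow wrinkled: 1265 × 1/4 = 316.25
  green round: 1265 × 1/4 = 316.25
  green wrinkled: 1265 × 1/4 = 316.25
χ² = Σ (O − E)² / E
  yellow round: (277 − 316.25)² / 316.25 = 4.8713
  yellow wrinkled: (375 − 316.25)² / 316.25 = 10.9140
  green round: (334 − 316.25)² / 316.25 = 0.9962
  green wrinkled: (279 − 316.25)² / 316.25 = 4.3875
χ² = 4.8713 + 10.9140 + 0.9962 + 4.3875 = 21.169

21.169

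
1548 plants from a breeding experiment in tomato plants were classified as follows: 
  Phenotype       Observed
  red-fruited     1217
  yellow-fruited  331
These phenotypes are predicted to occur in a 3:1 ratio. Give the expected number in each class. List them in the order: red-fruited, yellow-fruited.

Expected counts for N = 1548 under a 3:1 ratio (total parts = 4):
  red-fruited: 1548 × 3/4 = 1161
  yellow-fruited: 1548 × 1/4 = 387

1161, 387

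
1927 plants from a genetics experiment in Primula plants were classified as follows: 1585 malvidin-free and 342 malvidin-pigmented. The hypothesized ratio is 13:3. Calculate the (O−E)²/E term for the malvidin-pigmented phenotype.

Expected counts for N = 1927 under a 13:3 ratio (total parts = 16):
  malvidin-free: 1927 × 13/16 = 1565.6875
  malvidin-pigmented: 1927 × 3/16 = 361.3125
Contribution of malvidin-pigmented: (342 − 361.3125)² / 361.3125 = 1.0323

1.032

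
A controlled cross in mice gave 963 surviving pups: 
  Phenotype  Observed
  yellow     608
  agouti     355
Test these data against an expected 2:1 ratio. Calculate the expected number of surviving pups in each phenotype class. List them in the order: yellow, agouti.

642, 321

Total ratio parts = 3. Expected numbers out of 963:
  yellow: 963 × 2/3 = 642
  agouti: 963 × 1/3 = 321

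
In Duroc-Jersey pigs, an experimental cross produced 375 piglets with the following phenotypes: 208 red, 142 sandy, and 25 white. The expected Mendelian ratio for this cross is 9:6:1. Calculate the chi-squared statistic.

Under the 9:6:1 hypothesis (Σ ratio = 16, N = 375):
  red: 375 × 9/16 = 210.9375
  sandy: 375 × 6/16 = 140.625
  white: 375 × 1/16 = 23.4375
χ² = Σ (O − E)² / E
  red: (208 − 210.9375)² / 210.9375 = 0.0409
  sandy: (142 − 140.625)² / 140.625 = 0.0134
  white: (25 − 23.4375)² / 23.4375 = 0.1042
χ² = 0.0409 + 0.0134 + 0.1042 = 0.1585 ≈ 0.159

0.159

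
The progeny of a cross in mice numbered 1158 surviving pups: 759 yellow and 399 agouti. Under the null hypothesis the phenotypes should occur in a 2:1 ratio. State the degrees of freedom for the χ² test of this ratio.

A goodness-of-fit test with 2 phenotype classes has df = 2 − 1 = 1.

1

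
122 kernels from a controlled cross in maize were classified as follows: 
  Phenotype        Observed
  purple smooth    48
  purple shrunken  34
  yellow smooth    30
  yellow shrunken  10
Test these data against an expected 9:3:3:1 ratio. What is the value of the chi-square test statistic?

14.568

Under the 9:3:3:1 hypothesis (Σ ratio = 16, N = 122):
  purple smooth: 122 × 9/16 = 68.625
  purple shrunken: 122 × 3/16 = 22.875
  yellow smooth: 122 × 3/16 = 22.875
  yellow shrunken: 122 × 1/16 = 7.625
χ² = Σ (O − E)² / E
  purple smooth: (48 − 68.625)² / 68.625 = 6.1988
  purple shrunken: (34 − 22.875)² / 22.875 = 5.4105
  yellow smooth: (30 − 22.875)² / 22.875 = 2.2193
  yellow shrunken: (10 − 7.625)² / 7.625 = 0.7398
χ² = 6.1988 + 5.4105 + 2.2193 + 0.7398 = 14.5684 ≈ 14.568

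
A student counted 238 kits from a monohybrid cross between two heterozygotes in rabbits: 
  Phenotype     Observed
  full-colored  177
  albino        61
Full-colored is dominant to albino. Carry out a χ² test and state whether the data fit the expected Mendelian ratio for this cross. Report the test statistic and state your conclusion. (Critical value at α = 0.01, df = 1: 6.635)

0.050; consistent

For a monohybrid cross between heterozygotes with complete dominance, the expected phenotypic ratio is 3:1.
Under the 3:1 hypothesis (Σ ratio = 4, N = 238):
  full-colored: 238 × 3/4 = 178.5
  albino: 238 × 1/4 = 59.5
χ² = Σ (O − E)² / E
  full-colored: (177 − 178.5)² / 178.5 = 0.0126
  albino: (61 − 59.5)² / 59.5 = 0.0378
χ² = 0.0126 + 0.0378 = 0.0504 ≈ 0.050
Degrees of freedom = 2 − 1 = 1; critical value at α = 0.01 is 6.635.
Since 0.050 < 6.635, we fail to reject the null hypothesis — the data are consistent with the 3:1 ratio.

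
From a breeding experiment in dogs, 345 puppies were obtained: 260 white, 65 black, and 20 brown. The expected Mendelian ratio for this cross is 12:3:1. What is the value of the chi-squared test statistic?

The 12:3:1 ratio has 16 parts, so with N = 345 the expected counts are:
  white: 345 × 12/16 = 258.75
  black: 345 × 3/16 = 64.6875
  brown: 345 × 1/16 = 21.5625
χ² = Σ (O − E)² / E
  white: (260 − 258.75)² / 258.75 = 0.0060
  black: (65 − 64.6875)² / 64.6875 = 0.0015
  brown: (20 − 21.5625)² / 21.5625 = 0.1132
χ² = 0.0060 + 0.0015 + 0.1132 = 0.1207 ≈ 0.121

0.121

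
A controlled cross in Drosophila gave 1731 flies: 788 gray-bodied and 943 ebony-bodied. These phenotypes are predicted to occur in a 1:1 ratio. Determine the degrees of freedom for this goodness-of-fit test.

A goodness-of-fit test with 2 phenotype classes has df = 2 − 1 = 1.

1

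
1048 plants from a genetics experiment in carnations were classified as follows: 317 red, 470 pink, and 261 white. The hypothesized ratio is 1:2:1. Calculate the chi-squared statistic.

17.115

The 1:2:1 ratio has 4 parts, so with N = 1048 the expected counts are:
  red: 1048 × 1/4 = 262
  pink: 1048 × 2/4 = 524
  white: 1048 × 1/4 = 262
χ² = Σ (O − E)² / E
  red: (317 − 262)² / 262 = 11.5458
  pink: (470 − 524)² / 524 = 5.5649
  white: (261 − 262)² / 262 = 0.0038
χ² = 11.5458 + 5.5649 + 0.0038 = 17.1145 ≈ 17.115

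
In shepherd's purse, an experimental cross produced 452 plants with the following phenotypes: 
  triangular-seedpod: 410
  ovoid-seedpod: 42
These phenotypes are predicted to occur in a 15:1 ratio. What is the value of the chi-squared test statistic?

Expected counts for N = 452 under a 15:1 ratio (total parts = 16):
  triangular-seedpod: 452 × 15/16 = 423.75
  ovoid-seedpod: 452 × 1/16 = 28.25
χ² = Σ (O − E)² / E
  triangular-seedpod: (410 − 423.75)² / 423.75 = 0.4462
  ovoid-seedpod: (42 − 28.25)² / 28.25 = 6.6925
χ² = 0.4462 + 6.6925 = 7.1387 ≈ 7.139

7.139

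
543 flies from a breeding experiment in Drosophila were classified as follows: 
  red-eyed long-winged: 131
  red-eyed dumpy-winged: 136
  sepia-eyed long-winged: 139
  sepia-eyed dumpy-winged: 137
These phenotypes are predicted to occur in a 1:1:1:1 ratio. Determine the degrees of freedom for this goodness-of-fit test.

A goodness-of-fit test with 4 phenotype classes has df = 4 − 1 = 3.

3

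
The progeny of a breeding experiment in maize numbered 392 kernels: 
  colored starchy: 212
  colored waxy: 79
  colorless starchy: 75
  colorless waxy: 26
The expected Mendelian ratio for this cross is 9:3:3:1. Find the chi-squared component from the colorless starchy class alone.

Total ratio parts = 16. Expected numbers out of 392:
  colored starchy: 392 × 9/16 = 220.5
  colored waxy: 392 × 3/16 = 73.5
  colorless starchy: 392 × 3/16 = 73.5
  colorless waxy: 392 × 1/16 = 24.5
Contribution of colorless starchy: (75 − 73.5)² / 73.5 = 0.0306

0.031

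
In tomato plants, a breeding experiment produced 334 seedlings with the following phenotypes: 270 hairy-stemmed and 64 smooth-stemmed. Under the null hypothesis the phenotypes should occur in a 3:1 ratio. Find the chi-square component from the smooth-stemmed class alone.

4.554

Under the 3:1 hypothesis (Σ ratio = 4, N = 334):
  hairy-stemmed: 334 × 3/4 = 250.5
  smooth-stemmed: 334 × 1/4 = 83.5
Contribution of smooth-stemmed: (64 − 83.5)² / 83.5 = 4.5539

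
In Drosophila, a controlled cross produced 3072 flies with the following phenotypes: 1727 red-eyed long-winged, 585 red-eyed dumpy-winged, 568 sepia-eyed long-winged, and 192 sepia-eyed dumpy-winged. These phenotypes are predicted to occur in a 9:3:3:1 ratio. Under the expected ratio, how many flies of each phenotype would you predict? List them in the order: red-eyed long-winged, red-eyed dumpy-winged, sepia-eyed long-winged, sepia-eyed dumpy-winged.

The 9:3:3:1 ratio has 16 parts, so with N = 3072 the expected counts are:
  red-eyed long-winged: 3072 × 9/16 = 1728
  red-eyed dumpy-winged: 3072 × 3/16 = 576
  sepia-eyed long-winged: 3072 × 3/16 = 576
  sepia-eyed dumpy-winged: 3072 × 1/16 = 192

1728, 576, 576, 192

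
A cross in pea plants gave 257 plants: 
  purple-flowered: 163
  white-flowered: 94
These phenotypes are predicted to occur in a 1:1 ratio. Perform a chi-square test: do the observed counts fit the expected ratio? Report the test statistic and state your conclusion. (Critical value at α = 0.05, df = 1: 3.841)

The 1:1 ratio has 2 parts, so with N = 257 the expected counts are:
  purple-flowered: 257 × 1/2 = 128.5
  white-flowered: 257 × 1/2 = 128.5
χ² = Σ (O − E)² / E
  purple-flowered: (163 − 128.5)² / 128.5 = 9.2626
  white-flowered: (94 − 128.5)² / 128.5 = 9.2626
χ² = 9.2626 + 9.2626 = 18.5252 ≈ 18.525
Degrees of freedom = 2 − 1 = 1; critical value at α = 0.05 is 3.841.
Since 18.525 > 3.841, we reject the null hypothesis — the data do not fit the 1:1 ratio.

18.525; not consistent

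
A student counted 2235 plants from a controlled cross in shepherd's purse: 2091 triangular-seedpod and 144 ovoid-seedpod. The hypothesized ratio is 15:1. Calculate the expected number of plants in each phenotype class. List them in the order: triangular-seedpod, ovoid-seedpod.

The 15:1 ratio has 16 parts, so with N = 2235 the expected counts are:
  triangular-seedpod: 2235 × 15/16 = 2095.3125
  ovoid-seedpod: 2235 × 1/16 = 139.6875

2095.3125, 139.6875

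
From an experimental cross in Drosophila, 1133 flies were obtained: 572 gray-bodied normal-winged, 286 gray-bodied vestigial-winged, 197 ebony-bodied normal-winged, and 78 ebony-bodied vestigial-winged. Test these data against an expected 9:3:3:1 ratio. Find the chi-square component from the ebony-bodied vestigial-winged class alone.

The 9:3:3:1 ratio has 16 parts, so with N = 1133 the expected counts are:
  gray-bodied normal-winged: 1133 × 9/16 = 637.3125
  gray-bodied vestigial-winged: 1133 × 3/16 = 212.4375
  ebony-bodied normal-winged: 1133 × 3/16 = 212.4375
  ebony-bodied vestigial-winged: 1133 × 1/16 = 70.8125
Contribution of ebony-bodied vestigial-winged: (78 − 70.8125)² / 70.8125 = 0.7295

0.730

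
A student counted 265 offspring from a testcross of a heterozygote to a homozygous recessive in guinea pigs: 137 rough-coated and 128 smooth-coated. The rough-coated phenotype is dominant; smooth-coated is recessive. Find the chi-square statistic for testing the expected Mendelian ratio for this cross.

0.306

A testcross of a heterozygote (Aa × aa) gives a 1:1 phenotypic ratio.
Expected counts for N = 265 under a 1:1 ratio (total parts = 2):
  rough-coated: 265 × 1/2 = 132.5
  smooth-coated: 265 × 1/2 = 132.5
χ² = Σ (O − E)² / E
  rough-coated: (137 − 132.5)² / 132.5 = 0.1528
  smooth-coated: (128 − 132.5)² / 132.5 = 0.1528
χ² = 0.1528 + 0.1528 = 0.3056 ≈ 0.306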